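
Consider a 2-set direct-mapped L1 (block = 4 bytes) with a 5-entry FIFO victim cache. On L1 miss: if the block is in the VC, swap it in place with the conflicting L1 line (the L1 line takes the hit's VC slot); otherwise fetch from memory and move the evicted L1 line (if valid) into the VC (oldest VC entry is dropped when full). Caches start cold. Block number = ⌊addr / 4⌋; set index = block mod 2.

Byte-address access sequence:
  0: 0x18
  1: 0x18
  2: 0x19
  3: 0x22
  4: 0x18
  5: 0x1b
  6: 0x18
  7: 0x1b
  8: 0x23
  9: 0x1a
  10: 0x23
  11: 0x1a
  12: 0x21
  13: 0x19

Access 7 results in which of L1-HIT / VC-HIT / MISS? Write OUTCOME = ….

  [0] addr=0x18 blk=6 s=0: MISS | VC []
  [1] addr=0x18 blk=6 s=0: L1-HIT | VC []
  [2] addr=0x19 blk=6 s=0: L1-HIT | VC []
  [3] addr=0x22 blk=8 s=0: MISS | VC [6]
  [4] addr=0x18 blk=6 s=0: VC-HIT | VC [8]
  [5] addr=0x1b blk=6 s=0: L1-HIT | VC [8]
  [6] addr=0x18 blk=6 s=0: L1-HIT | VC [8]
  [7] addr=0x1b blk=6 s=0: L1-HIT | VC [8]
  [8] addr=0x23 blk=8 s=0: VC-HIT | VC [6]
  [9] addr=0x1a blk=6 s=0: VC-HIT | VC [8]
  [10] addr=0x23 blk=8 s=0: VC-HIT | VC [6]
  [11] addr=0x1a blk=6 s=0: VC-HIT | VC [8]
  [12] addr=0x21 blk=8 s=0: VC-HIT | VC [6]
  [13] addr=0x19 blk=6 s=0: VC-HIT | VC [8]

OUTCOME = L1-HIT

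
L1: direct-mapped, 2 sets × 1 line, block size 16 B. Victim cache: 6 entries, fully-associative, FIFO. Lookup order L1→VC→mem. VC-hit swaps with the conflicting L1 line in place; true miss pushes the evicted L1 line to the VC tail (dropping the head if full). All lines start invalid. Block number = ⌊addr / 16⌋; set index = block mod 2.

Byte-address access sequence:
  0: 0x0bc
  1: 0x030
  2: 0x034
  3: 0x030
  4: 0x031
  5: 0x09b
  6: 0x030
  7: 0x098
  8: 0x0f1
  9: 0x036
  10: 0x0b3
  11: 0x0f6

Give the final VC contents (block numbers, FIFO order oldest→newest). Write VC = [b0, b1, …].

  [0] addr=0xbc blk=11 s=1: MISS | VC []
  [1] addr=0x30 blk=3 s=1: MISS | VC [11]
  [2] addr=0x34 blk=3 s=1: L1-HIT | VC [11]
  [3] addr=0x30 blk=3 s=1: L1-HIT | VC [11]
  [4] addr=0x31 blk=3 s=1: L1-HIT | VC [11]
  [5] addr=0x9b blk=9 s=1: MISS | VC [11, 3]
  [6] addr=0x30 blk=3 s=1: VC-HIT | VC [11, 9]
  [7] addr=0x98 blk=9 s=1: VC-HIT | VC [11, 3]
  [8] addr=0xf1 blk=15 s=1: MISS | VC [11, 3, 9]
  [9] addr=0x36 blk=3 s=1: VC-HIT | VC [11, 15, 9]
  [10] addr=0xb3 blk=11 s=1: VC-HIT | VC [3, 15, 9]
  [11] addr=0xf6 blk=15 s=1: VC-HIT | VC [3, 11, 9]

VC = [3, 11, 9]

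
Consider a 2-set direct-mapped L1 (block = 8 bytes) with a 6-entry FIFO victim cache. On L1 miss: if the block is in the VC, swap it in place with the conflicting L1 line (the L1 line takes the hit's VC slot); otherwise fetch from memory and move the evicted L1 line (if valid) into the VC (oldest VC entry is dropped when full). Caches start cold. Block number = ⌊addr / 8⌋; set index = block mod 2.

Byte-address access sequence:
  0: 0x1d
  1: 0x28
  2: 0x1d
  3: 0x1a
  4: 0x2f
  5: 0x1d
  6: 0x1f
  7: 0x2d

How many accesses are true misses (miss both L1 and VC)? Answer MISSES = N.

MISSES = 2

#0 0x1d→b3/s1 MISS; vc=[]
#1 0x28→b5/s1 MISS; vc=[3]
#2 0x1d→b3/s1 VC-HIT; vc=[5]
#3 0x1a→b3/s1 L1-HIT; vc=[5]
#4 0x2f→b5/s1 VC-HIT; vc=[3]
#5 0x1d→b3/s1 VC-HIT; vc=[5]
#6 0x1f→b3/s1 L1-HIT; vc=[5]
#7 0x2d→b5/s1 VC-HIT; vc=[3]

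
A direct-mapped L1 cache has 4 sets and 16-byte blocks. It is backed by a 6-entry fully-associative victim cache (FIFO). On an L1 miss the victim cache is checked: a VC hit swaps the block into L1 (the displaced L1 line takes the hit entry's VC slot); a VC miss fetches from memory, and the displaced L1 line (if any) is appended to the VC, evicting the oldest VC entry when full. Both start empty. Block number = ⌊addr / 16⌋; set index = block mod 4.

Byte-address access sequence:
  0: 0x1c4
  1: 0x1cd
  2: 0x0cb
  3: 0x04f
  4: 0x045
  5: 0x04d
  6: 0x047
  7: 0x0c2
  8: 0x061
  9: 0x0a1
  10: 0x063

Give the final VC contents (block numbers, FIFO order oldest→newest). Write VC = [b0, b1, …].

VC = [28, 4, 10]

0: 0x1c4 (blk 28, set 0) → MISS  vc=[]
1: 0x1cd (blk 28, set 0) → L1-HIT  vc=[]
2: 0xcb (blk 12, set 0) → MISS  vc=[28]
3: 0x4f (blk 4, set 0) → MISS  vc=[28, 12]
4: 0x45 (blk 4, set 0) → L1-HIT  vc=[28, 12]
5: 0x4d (blk 4, set 0) → L1-HIT  vc=[28, 12]
6: 0x47 (blk 4, set 0) → L1-HIT  vc=[28, 12]
7: 0xc2 (blk 12, set 0) → VC-HIT  vc=[28, 4]
8: 0x61 (blk 6, set 2) → MISS  vc=[28, 4]
9: 0xa1 (blk 10, set 2) → MISS  vc=[28, 4, 6]
10: 0x63 (blk 6, set 2) → VC-HIT  vc=[28, 4, 10]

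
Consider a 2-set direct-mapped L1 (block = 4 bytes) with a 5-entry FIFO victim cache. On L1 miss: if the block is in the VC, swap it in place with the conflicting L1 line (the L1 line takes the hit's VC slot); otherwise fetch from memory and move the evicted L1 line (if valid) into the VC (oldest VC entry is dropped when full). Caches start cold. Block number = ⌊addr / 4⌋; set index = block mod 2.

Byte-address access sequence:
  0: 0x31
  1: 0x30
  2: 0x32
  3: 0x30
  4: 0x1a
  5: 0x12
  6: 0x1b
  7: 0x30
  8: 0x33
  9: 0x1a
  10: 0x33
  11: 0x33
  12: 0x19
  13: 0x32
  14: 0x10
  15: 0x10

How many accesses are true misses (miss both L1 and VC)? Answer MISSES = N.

#0 0x31→b12/s0 MISS; vc=[]
#1 0x30→b12/s0 L1-HIT; vc=[]
#2 0x32→b12/s0 L1-HIT; vc=[]
#3 0x30→b12/s0 L1-HIT; vc=[]
#4 0x1a→b6/s0 MISS; vc=[12]
#5 0x12→b4/s0 MISS; vc=[12,6]
#6 0x1b→b6/s0 VC-HIT; vc=[12,4]
#7 0x30→b12/s0 VC-HIT; vc=[6,4]
#8 0x33→b12/s0 L1-HIT; vc=[6,4]
#9 0x1a→b6/s0 VC-HIT; vc=[12,4]
#10 0x33→b12/s0 VC-HIT; vc=[6,4]
#11 0x33→b12/s0 L1-HIT; vc=[6,4]
#12 0x19→b6/s0 VC-HIT; vc=[12,4]
#13 0x32→b12/s0 VC-HIT; vc=[6,4]
#14 0x10→b4/s0 VC-HIT; vc=[6,12]
#15 0x10→b4/s0 L1-HIT; vc=[6,12]

MISSES = 3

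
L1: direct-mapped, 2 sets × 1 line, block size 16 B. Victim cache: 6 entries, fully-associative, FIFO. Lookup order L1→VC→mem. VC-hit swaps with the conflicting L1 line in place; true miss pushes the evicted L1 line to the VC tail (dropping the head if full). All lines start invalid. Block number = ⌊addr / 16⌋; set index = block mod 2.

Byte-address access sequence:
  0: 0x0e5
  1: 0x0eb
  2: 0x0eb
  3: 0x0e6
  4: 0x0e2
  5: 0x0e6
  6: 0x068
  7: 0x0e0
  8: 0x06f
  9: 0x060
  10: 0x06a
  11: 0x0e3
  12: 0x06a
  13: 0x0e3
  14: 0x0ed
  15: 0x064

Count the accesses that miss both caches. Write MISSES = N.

MISSES = 2

#0 0xe5→b14/s0 MISS; vc=[]
#1 0xeb→b14/s0 L1-HIT; vc=[]
#2 0xeb→b14/s0 L1-HIT; vc=[]
#3 0xe6→b14/s0 L1-HIT; vc=[]
#4 0xe2→b14/s0 L1-HIT; vc=[]
#5 0xe6→b14/s0 L1-HIT; vc=[]
#6 0x68→b6/s0 MISS; vc=[14]
#7 0xe0→b14/s0 VC-HIT; vc=[6]
#8 0x6f→b6/s0 VC-HIT; vc=[14]
#9 0x60→b6/s0 L1-HIT; vc=[14]
#10 0x6a→b6/s0 L1-HIT; vc=[14]
#11 0xe3→b14/s0 VC-HIT; vc=[6]
#12 0x6a→b6/s0 VC-HIT; vc=[14]
#13 0xe3→b14/s0 VC-HIT; vc=[6]
#14 0xed→b14/s0 L1-HIT; vc=[6]
#15 0x64→b6/s0 VC-HIT; vc=[14]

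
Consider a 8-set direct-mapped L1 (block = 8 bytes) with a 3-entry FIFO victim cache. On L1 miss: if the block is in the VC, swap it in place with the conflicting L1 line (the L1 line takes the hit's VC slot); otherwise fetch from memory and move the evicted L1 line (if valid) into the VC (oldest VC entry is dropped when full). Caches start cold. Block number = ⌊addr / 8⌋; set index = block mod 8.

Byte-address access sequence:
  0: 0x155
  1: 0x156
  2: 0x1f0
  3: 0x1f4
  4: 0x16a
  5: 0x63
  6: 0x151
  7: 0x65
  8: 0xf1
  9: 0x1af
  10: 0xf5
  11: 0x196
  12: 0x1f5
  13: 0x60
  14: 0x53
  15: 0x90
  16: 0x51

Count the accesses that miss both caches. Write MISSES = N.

MISSES = 9

#0 0x155→b42/s2 MISS; vc=[]
#1 0x156→b42/s2 L1-HIT; vc=[]
#2 0x1f0→b62/s6 MISS; vc=[]
#3 0x1f4→b62/s6 L1-HIT; vc=[]
#4 0x16a→b45/s5 MISS; vc=[]
#5 0x63→b12/s4 MISS; vc=[]
#6 0x151→b42/s2 L1-HIT; vc=[]
#7 0x65→b12/s4 L1-HIT; vc=[]
#8 0xf1→b30/s6 MISS; vc=[62]
#9 0x1af→b53/s5 MISS; vc=[62,45]
#10 0xf5→b30/s6 L1-HIT; vc=[62,45]
#11 0x196→b50/s2 MISS; vc=[62,45,42]
#12 0x1f5→b62/s6 VC-HIT; vc=[30,45,42]
#13 0x60→b12/s4 L1-HIT; vc=[30,45,42]
#14 0x53→b10/s2 MISS; vc=[45,42,50]
#15 0x90→b18/s2 MISS; vc=[42,50,10]
#16 0x51→b10/s2 VC-HIT; vc=[42,50,18]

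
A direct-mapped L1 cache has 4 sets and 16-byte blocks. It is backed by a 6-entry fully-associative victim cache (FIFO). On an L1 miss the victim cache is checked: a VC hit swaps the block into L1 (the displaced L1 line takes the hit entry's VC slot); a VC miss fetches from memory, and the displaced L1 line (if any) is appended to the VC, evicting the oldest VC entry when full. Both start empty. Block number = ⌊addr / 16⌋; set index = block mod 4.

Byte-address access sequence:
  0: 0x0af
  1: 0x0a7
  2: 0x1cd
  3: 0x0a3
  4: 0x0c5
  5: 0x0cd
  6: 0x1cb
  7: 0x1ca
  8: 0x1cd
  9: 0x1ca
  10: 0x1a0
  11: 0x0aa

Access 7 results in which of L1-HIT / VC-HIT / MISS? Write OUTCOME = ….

OUTCOME = L1-HIT

  [0] addr=0xaf blk=10 s=2: MISS | VC []
  [1] addr=0xa7 blk=10 s=2: L1-HIT | VC []
  [2] addr=0x1cd blk=28 s=0: MISS | VC []
  [3] addr=0xa3 blk=10 s=2: L1-HIT | VC []
  [4] addr=0xc5 blk=12 s=0: MISS | VC [28]
  [5] addr=0xcd blk=12 s=0: L1-HIT | VC [28]
  [6] addr=0x1cb blk=28 s=0: VC-HIT | VC [12]
  [7] addr=0x1ca blk=28 s=0: L1-HIT | VC [12]
  [8] addr=0x1cd blk=28 s=0: L1-HIT | VC [12]
  [9] addr=0x1ca blk=28 s=0: L1-HIT | VC [12]
  [10] addr=0x1a0 blk=26 s=2: MISS | VC [12, 10]
  [11] addr=0xaa blk=10 s=2: VC-HIT | VC [12, 26]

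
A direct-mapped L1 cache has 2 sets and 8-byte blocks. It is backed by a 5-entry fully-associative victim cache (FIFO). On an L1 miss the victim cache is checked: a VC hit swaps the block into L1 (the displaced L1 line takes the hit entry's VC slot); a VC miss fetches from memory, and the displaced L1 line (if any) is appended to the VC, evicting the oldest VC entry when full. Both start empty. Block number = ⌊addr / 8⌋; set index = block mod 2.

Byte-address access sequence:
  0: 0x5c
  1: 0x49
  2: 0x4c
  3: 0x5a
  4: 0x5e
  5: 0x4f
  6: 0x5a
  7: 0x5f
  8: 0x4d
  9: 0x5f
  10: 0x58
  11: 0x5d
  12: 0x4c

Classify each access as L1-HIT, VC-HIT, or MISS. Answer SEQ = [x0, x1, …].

SEQ = [MISS, MISS, L1-HIT, VC-HIT, L1-HIT, VC-HIT, VC-HIT, L1-HIT, VC-HIT, VC-HIT, L1-HIT, L1-HIT, VC-HIT]

0: 0x5c (blk 11, set 1) → MISS  vc=[]
1: 0x49 (blk 9, set 1) → MISS  vc=[11]
2: 0x4c (blk 9, set 1) → L1-HIT  vc=[11]
3: 0x5a (blk 11, set 1) → VC-HIT  vc=[9]
4: 0x5e (blk 11, set 1) → L1-HIT  vc=[9]
5: 0x4f (blk 9, set 1) → VC-HIT  vc=[11]
6: 0x5a (blk 11, set 1) → VC-HIT  vc=[9]
7: 0x5f (blk 11, set 1) → L1-HIT  vc=[9]
8: 0x4d (blk 9, set 1) → VC-HIT  vc=[11]
9: 0x5f (blk 11, set 1) → VC-HIT  vc=[9]
10: 0x58 (blk 11, set 1) → L1-HIT  vc=[9]
11: 0x5d (blk 11, set 1) → L1-HIT  vc=[9]
12: 0x4c (blk 9, set 1) → VC-HIT  vc=[11]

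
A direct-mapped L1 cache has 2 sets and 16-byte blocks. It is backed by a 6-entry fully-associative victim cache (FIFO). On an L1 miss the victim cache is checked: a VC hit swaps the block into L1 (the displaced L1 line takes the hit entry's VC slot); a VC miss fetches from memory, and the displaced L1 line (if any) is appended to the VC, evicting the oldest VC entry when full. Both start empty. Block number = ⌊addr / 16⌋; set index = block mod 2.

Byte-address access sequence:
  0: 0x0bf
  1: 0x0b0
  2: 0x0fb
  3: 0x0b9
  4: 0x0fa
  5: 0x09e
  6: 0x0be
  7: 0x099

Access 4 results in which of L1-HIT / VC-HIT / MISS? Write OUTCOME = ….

OUTCOME = VC-HIT

#0 0xbf→b11/s1 MISS; vc=[]
#1 0xb0→b11/s1 L1-HIT; vc=[]
#2 0xfb→b15/s1 MISS; vc=[11]
#3 0xb9→b11/s1 VC-HIT; vc=[15]
#4 0xfa→b15/s1 VC-HIT; vc=[11]
#5 0x9e→b9/s1 MISS; vc=[11,15]
#6 0xbe→b11/s1 VC-HIT; vc=[9,15]
#7 0x99→b9/s1 VC-HIT; vc=[11,15]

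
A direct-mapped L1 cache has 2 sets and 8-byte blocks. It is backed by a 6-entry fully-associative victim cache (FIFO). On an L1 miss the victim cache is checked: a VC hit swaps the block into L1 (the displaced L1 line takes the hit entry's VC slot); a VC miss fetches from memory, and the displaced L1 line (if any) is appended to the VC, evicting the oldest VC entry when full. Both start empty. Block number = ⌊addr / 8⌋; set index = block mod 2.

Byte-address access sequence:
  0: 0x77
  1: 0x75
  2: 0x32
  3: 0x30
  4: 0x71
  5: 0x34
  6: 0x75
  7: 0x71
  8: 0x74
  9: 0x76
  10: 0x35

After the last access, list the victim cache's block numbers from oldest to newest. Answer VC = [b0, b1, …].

VC = [14]

  [0] addr=0x77 blk=14 s=0: MISS | VC []
  [1] addr=0x75 blk=14 s=0: L1-HIT | VC []
  [2] addr=0x32 blk=6 s=0: MISS | VC [14]
  [3] addr=0x30 blk=6 s=0: L1-HIT | VC [14]
  [4] addr=0x71 blk=14 s=0: VC-HIT | VC [6]
  [5] addr=0x34 blk=6 s=0: VC-HIT | VC [14]
  [6] addr=0x75 blk=14 s=0: VC-HIT | VC [6]
  [7] addr=0x71 blk=14 s=0: L1-HIT | VC [6]
  [8] addr=0x74 blk=14 s=0: L1-HIT | VC [6]
  [9] addr=0x76 blk=14 s=0: L1-HIT | VC [6]
  [10] addr=0x35 blk=6 s=0: VC-HIT | VC [14]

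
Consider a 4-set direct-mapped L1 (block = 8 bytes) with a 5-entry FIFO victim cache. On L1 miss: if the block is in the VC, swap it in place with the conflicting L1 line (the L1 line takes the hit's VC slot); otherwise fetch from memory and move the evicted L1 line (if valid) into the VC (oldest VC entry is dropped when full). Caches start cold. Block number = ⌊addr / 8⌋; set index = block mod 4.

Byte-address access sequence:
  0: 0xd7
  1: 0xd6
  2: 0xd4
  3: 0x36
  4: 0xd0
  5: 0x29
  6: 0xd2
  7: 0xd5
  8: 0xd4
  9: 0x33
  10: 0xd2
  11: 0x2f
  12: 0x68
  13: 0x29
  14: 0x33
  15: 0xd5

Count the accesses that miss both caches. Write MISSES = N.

MISSES = 4

0: 0xd7 (blk 26, set 2) → MISS  vc=[]
1: 0xd6 (blk 26, set 2) → L1-HIT  vc=[]
2: 0xd4 (blk 26, set 2) → L1-HIT  vc=[]
3: 0x36 (blk 6, set 2) → MISS  vc=[26]
4: 0xd0 (blk 26, set 2) → VC-HIT  vc=[6]
5: 0x29 (blk 5, set 1) → MISS  vc=[6]
6: 0xd2 (blk 26, set 2) → L1-HIT  vc=[6]
7: 0xd5 (blk 26, set 2) → L1-HIT  vc=[6]
8: 0xd4 (blk 26, set 2) → L1-HIT  vc=[6]
9: 0x33 (blk 6, set 2) → VC-HIT  vc=[26]
10: 0xd2 (blk 26, set 2) → VC-HIT  vc=[6]
11: 0x2f (blk 5, set 1) → L1-HIT  vc=[6]
12: 0x68 (blk 13, set 1) → MISS  vc=[6, 5]
13: 0x29 (blk 5, set 1) → VC-HIT  vc=[6, 13]
14: 0x33 (blk 6, set 2) → VC-HIT  vc=[26, 13]
15: 0xd5 (blk 26, set 2) → VC-HIT  vc=[6, 13]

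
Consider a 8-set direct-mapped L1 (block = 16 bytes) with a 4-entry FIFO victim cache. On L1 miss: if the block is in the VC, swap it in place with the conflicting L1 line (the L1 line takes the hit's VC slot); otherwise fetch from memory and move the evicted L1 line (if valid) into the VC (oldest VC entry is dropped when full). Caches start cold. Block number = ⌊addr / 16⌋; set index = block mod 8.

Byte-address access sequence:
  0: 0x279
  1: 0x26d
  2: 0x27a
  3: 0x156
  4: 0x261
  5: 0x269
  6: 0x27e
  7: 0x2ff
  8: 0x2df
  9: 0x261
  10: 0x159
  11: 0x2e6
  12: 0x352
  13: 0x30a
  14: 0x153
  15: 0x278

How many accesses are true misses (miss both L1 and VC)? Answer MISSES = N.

  [0] addr=0x279 blk=39 s=7: MISS | VC []
  [1] addr=0x26d blk=38 s=6: MISS | VC []
  [2] addr=0x27a blk=39 s=7: L1-HIT | VC []
  [3] addr=0x156 blk=21 s=5: MISS | VC []
  [4] addr=0x261 blk=38 s=6: L1-HIT | VC []
  [5] addr=0x269 blk=38 s=6: L1-HIT | VC []
  [6] addr=0x27e blk=39 s=7: L1-HIT | VC []
  [7] addr=0x2ff blk=47 s=7: MISS | VC [39]
  [8] addr=0x2df blk=45 s=5: MISS | VC [39, 21]
  [9] addr=0x261 blk=38 s=6: L1-HIT | VC [39, 21]
  [10] addr=0x159 blk=21 s=5: VC-HIT | VC [39, 45]
  [11] addr=0x2e6 blk=46 s=6: MISS | VC [39, 45, 38]
  [12] addr=0x352 blk=53 s=5: MISS | VC [39, 45, 38, 21]
  [13] addr=0x30a blk=48 s=0: MISS | VC [39, 45, 38, 21]
  [14] addr=0x153 blk=21 s=5: VC-HIT | VC [39, 45, 38, 53]
  [15] addr=0x278 blk=39 s=7: VC-HIT | VC [47, 45, 38, 53]

MISSES = 8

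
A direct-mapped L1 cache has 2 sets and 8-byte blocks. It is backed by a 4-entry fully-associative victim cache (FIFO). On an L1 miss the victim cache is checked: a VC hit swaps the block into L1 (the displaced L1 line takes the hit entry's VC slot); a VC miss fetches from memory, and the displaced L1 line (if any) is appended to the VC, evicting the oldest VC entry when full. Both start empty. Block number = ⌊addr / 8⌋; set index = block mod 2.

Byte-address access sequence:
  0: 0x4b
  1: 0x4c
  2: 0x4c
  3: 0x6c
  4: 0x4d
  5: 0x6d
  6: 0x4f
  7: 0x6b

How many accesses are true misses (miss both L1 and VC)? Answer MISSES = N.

MISSES = 2

0: 0x4b (blk 9, set 1) → MISS  vc=[]
1: 0x4c (blk 9, set 1) → L1-HIT  vc=[]
2: 0x4c (blk 9, set 1) → L1-HIT  vc=[]
3: 0x6c (blk 13, set 1) → MISS  vc=[9]
4: 0x4d (blk 9, set 1) → VC-HIT  vc=[13]
5: 0x6d (blk 13, set 1) → VC-HIT  vc=[9]
6: 0x4f (blk 9, set 1) → VC-HIT  vc=[13]
7: 0x6b (blk 13, set 1) → VC-HIT  vc=[9]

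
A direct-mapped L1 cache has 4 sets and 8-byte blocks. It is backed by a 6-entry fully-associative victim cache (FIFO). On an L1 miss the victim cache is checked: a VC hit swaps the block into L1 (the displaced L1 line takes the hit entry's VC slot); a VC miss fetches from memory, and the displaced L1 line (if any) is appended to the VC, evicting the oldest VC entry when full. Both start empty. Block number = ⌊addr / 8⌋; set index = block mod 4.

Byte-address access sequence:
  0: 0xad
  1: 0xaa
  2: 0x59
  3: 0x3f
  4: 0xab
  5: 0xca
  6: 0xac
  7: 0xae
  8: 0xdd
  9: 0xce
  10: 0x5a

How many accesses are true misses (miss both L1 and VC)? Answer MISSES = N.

#0 0xad→b21/s1 MISS; vc=[]
#1 0xaa→b21/s1 L1-HIT; vc=[]
#2 0x59→b11/s3 MISS; vc=[]
#3 0x3f→b7/s3 MISS; vc=[11]
#4 0xab→b21/s1 L1-HIT; vc=[11]
#5 0xca→b25/s1 MISS; vc=[11,21]
#6 0xac→b21/s1 VC-HIT; vc=[11,25]
#7 0xae→b21/s1 L1-HIT; vc=[11,25]
#8 0xdd→b27/s3 MISS; vc=[11,25,7]
#9 0xce→b25/s1 VC-HIT; vc=[11,21,7]
#10 0x5a→b11/s3 VC-HIT; vc=[27,21,7]

MISSES = 5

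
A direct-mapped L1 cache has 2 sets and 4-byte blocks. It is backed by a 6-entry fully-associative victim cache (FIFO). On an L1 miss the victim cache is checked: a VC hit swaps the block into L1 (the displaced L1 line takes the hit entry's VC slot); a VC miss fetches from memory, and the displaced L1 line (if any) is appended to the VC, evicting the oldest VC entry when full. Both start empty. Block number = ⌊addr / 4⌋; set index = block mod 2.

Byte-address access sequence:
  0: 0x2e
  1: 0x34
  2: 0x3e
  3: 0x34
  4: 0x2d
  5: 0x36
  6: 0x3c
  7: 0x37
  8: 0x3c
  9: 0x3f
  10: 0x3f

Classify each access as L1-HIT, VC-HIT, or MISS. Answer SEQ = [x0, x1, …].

SEQ = [MISS, MISS, MISS, VC-HIT, VC-HIT, VC-HIT, VC-HIT, VC-HIT, VC-HIT, L1-HIT, L1-HIT]

  [0] addr=0x2e blk=11 s=1: MISS | VC []
  [1] addr=0x34 blk=13 s=1: MISS | VC [11]
  [2] addr=0x3e blk=15 s=1: MISS | VC [11, 13]
  [3] addr=0x34 blk=13 s=1: VC-HIT | VC [11, 15]
  [4] addr=0x2d blk=11 s=1: VC-HIT | VC [13, 15]
  [5] addr=0x36 blk=13 s=1: VC-HIT | VC [11, 15]
  [6] addr=0x3c blk=15 s=1: VC-HIT | VC [11, 13]
  [7] addr=0x37 blk=13 s=1: VC-HIT | VC [11, 15]
  [8] addr=0x3c blk=15 s=1: VC-HIT | VC [11, 13]
  [9] addr=0x3f blk=15 s=1: L1-HIT | VC [11, 13]
  [10] addr=0x3f blk=15 s=1: L1-HIT | VC [11, 13]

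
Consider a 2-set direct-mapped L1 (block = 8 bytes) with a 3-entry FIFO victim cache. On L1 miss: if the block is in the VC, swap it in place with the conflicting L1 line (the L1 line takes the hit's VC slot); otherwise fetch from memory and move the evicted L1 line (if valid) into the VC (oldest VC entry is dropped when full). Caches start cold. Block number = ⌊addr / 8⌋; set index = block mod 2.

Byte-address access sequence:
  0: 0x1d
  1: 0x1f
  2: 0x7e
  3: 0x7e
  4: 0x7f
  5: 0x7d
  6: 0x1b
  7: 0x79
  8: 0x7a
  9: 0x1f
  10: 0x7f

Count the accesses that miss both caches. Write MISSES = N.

  [0] addr=0x1d blk=3 s=1: MISS | VC []
  [1] addr=0x1f blk=3 s=1: L1-HIT | VC []
  [2] addr=0x7e blk=15 s=1: MISS | VC [3]
  [3] addr=0x7e blk=15 s=1: L1-HIT | VC [3]
  [4] addr=0x7f blk=15 s=1: L1-HIT | VC [3]
  [5] addr=0x7d blk=15 s=1: L1-HIT | VC [3]
  [6] addr=0x1b blk=3 s=1: VC-HIT | VC [15]
  [7] addr=0x79 blk=15 s=1: VC-HIT | VC [3]
  [8] addr=0x7a blk=15 s=1: L1-HIT | VC [3]
  [9] addr=0x1f blk=3 s=1: VC-HIT | VC [15]
  [10] addr=0x7f blk=15 s=1: VC-HIT | VC [3]

MISSES = 2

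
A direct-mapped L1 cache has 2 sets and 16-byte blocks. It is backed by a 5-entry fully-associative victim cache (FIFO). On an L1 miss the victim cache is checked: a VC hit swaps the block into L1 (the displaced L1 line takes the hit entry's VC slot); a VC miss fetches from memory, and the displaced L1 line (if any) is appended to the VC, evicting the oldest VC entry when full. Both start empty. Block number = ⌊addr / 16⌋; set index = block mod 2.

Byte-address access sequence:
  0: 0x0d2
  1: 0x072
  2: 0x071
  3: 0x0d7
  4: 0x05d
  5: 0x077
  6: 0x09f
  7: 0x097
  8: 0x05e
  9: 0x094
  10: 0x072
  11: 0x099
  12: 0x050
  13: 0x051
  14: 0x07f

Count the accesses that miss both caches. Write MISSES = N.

MISSES = 4

#0 0xd2→b13/s1 MISS; vc=[]
#1 0x72→b7/s1 MISS; vc=[13]
#2 0x71→b7/s1 L1-HIT; vc=[13]
#3 0xd7→b13/s1 VC-HIT; vc=[7]
#4 0x5d→b5/s1 MISS; vc=[7,13]
#5 0x77→b7/s1 VC-HIT; vc=[5,13]
#6 0x9f→b9/s1 MISS; vc=[5,13,7]
#7 0x97→b9/s1 L1-HIT; vc=[5,13,7]
#8 0x5e→b5/s1 VC-HIT; vc=[9,13,7]
#9 0x94→b9/s1 VC-HIT; vc=[5,13,7]
#10 0x72→b7/s1 VC-HIT; vc=[5,13,9]
#11 0x99→b9/s1 VC-HIT; vc=[5,13,7]
#12 0x50→b5/s1 VC-HIT; vc=[9,13,7]
#13 0x51→b5/s1 L1-HIT; vc=[9,13,7]
#14 0x7f→b7/s1 VC-HIT; vc=[9,13,5]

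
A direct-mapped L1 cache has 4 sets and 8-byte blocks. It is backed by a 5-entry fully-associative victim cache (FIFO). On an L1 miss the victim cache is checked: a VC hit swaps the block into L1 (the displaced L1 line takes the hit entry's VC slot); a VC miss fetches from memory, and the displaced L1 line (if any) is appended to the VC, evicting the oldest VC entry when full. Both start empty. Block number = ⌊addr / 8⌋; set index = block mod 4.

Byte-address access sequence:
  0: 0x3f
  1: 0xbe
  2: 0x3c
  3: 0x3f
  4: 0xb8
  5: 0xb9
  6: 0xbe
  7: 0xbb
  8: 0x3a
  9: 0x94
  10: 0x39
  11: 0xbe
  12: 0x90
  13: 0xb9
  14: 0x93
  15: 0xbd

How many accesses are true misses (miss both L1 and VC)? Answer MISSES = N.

0: 0x3f (blk 7, set 3) → MISS  vc=[]
1: 0xbe (blk 23, set 3) → MISS  vc=[7]
2: 0x3c (blk 7, set 3) → VC-HIT  vc=[23]
3: 0x3f (blk 7, set 3) → L1-HIT  vc=[23]
4: 0xb8 (blk 23, set 3) → VC-HIT  vc=[7]
5: 0xb9 (blk 23, set 3) → L1-HIT  vc=[7]
6: 0xbe (blk 23, set 3) → L1-HIT  vc=[7]
7: 0xbb (blk 23, set 3) → L1-HIT  vc=[7]
8: 0x3a (blk 7, set 3) → VC-HIT  vc=[23]
9: 0x94 (blk 18, set 2) → MISS  vc=[23]
10: 0x39 (blk 7, set 3) → L1-HIT  vc=[23]
11: 0xbe (blk 23, set 3) → VC-HIT  vc=[7]
12: 0x90 (blk 18, set 2) → L1-HIT  vc=[7]
13: 0xb9 (blk 23, set 3) → L1-HIT  vc=[7]
14: 0x93 (blk 18, set 2) → L1-HIT  vc=[7]
15: 0xbd (blk 23, set 3) → L1-HIT  vc=[7]

MISSES = 3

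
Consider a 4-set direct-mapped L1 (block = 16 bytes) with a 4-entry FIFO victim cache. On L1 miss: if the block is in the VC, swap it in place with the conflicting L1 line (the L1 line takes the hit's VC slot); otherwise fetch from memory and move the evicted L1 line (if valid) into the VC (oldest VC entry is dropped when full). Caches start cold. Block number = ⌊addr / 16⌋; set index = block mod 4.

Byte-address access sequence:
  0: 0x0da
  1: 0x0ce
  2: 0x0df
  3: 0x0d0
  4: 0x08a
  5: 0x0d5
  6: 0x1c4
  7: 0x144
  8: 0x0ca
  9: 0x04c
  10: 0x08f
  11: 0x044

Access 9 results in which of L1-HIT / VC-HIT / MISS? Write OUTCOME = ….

0: 0xda (blk 13, set 1) → MISS  vc=[]
1: 0xce (blk 12, set 0) → MISS  vc=[]
2: 0xdf (blk 13, set 1) → L1-HIT  vc=[]
3: 0xd0 (blk 13, set 1) → L1-HIT  vc=[]
4: 0x8a (blk 8, set 0) → MISS  vc=[12]
5: 0xd5 (blk 13, set 1) → L1-HIT  vc=[12]
6: 0x1c4 (blk 28, set 0) → MISS  vc=[12, 8]
7: 0x144 (blk 20, set 0) → MISS  vc=[12, 8, 28]
8: 0xca (blk 12, set 0) → VC-HIT  vc=[20, 8, 28]
9: 0x4c (blk 4, set 0) → MISS  vc=[20, 8, 28, 12]
10: 0x8f (blk 8, set 0) → VC-HIT  vc=[20, 4, 28, 12]
11: 0x44 (blk 4, set 0) → VC-HIT  vc=[20, 8, 28, 12]

OUTCOME = MISS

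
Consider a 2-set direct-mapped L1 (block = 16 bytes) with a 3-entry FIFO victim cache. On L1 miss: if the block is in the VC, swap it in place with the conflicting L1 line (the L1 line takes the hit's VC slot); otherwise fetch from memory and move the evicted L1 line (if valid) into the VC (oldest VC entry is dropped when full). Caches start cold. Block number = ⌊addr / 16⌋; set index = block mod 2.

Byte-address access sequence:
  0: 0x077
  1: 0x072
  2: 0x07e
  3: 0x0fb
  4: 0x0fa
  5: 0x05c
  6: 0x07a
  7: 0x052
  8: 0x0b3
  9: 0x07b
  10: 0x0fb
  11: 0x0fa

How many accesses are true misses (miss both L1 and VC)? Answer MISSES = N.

MISSES = 4

  [0] addr=0x77 blk=7 s=1: MISS | VC []
  [1] addr=0x72 blk=7 s=1: L1-HIT | VC []
  [2] addr=0x7e blk=7 s=1: L1-HIT | VC []
  [3] addr=0xfb blk=15 s=1: MISS | VC [7]
  [4] addr=0xfa blk=15 s=1: L1-HIT | VC [7]
  [5] addr=0x5c blk=5 s=1: MISS | VC [7, 15]
  [6] addr=0x7a blk=7 s=1: VC-HIT | VC [5, 15]
  [7] addr=0x52 blk=5 s=1: VC-HIT | VC [7, 15]
  [8] addr=0xb3 blk=11 s=1: MISS | VC [7, 15, 5]
  [9] addr=0x7b blk=7 s=1: VC-HIT | VC [11, 15, 5]
  [10] addr=0xfb blk=15 s=1: VC-HIT | VC [11, 7, 5]
  [11] addr=0xfa blk=15 s=1: L1-HIT | VC [11, 7, 5]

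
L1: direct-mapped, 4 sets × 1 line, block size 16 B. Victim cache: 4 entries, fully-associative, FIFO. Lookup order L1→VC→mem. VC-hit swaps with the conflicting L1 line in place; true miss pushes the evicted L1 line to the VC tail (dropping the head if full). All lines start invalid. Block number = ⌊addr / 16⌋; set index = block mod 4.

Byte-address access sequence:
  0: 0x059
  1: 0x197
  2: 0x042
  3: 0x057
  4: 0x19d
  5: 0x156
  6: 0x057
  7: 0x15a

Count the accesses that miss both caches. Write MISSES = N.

#0 0x59→b5/s1 MISS; vc=[]
#1 0x197→b25/s1 MISS; vc=[5]
#2 0x42→b4/s0 MISS; vc=[5]
#3 0x57→b5/s1 VC-HIT; vc=[25]
#4 0x19d→b25/s1 VC-HIT; vc=[5]
#5 0x156→b21/s1 MISS; vc=[5,25]
#6 0x57→b5/s1 VC-HIT; vc=[21,25]
#7 0x15a→b21/s1 VC-HIT; vc=[5,25]

MISSES = 4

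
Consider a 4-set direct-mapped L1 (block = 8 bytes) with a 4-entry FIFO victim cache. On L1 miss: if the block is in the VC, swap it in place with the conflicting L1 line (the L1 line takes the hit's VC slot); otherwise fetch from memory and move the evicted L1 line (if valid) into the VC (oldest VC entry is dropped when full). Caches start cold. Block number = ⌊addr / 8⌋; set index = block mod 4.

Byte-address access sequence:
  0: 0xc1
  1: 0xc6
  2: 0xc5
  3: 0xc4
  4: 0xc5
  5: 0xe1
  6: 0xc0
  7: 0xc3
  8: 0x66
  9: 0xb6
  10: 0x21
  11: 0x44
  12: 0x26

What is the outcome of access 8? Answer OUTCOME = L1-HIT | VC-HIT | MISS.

0: 0xc1 (blk 24, set 0) → MISS  vc=[]
1: 0xc6 (blk 24, set 0) → L1-HIT  vc=[]
2: 0xc5 (blk 24, set 0) → L1-HIT  vc=[]
3: 0xc4 (blk 24, set 0) → L1-HIT  vc=[]
4: 0xc5 (blk 24, set 0) → L1-HIT  vc=[]
5: 0xe1 (blk 28, set 0) → MISS  vc=[24]
6: 0xc0 (blk 24, set 0) → VC-HIT  vc=[28]
7: 0xc3 (blk 24, set 0) → L1-HIT  vc=[28]
8: 0x66 (blk 12, set 0) → MISS  vc=[28, 24]
9: 0xb6 (blk 22, set 2) → MISS  vc=[28, 24]
10: 0x21 (blk 4, set 0) → MISS  vc=[28, 24, 12]
11: 0x44 (blk 8, set 0) → MISS  vc=[28, 24, 12, 4]
12: 0x26 (blk 4, set 0) → VC-HIT  vc=[28, 24, 12, 8]

OUTCOME = MISS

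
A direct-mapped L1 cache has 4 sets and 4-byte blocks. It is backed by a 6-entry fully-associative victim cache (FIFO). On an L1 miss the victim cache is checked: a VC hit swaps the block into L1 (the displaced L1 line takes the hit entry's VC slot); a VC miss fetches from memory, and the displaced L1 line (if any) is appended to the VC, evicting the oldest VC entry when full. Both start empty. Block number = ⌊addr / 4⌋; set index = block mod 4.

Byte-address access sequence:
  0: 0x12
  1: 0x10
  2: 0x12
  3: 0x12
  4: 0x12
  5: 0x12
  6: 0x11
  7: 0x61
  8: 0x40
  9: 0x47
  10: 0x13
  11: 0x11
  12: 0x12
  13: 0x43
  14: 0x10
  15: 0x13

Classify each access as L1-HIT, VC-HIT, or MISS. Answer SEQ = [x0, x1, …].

SEQ = [MISS, L1-HIT, L1-HIT, L1-HIT, L1-HIT, L1-HIT, L1-HIT, MISS, MISS, MISS, VC-HIT, L1-HIT, L1-HIT, VC-HIT, VC-HIT, L1-HIT]

#0 0x12→b4/s0 MISS; vc=[]
#1 0x10→b4/s0 L1-HIT; vc=[]
#2 0x12→b4/s0 L1-HIT; vc=[]
#3 0x12→b4/s0 L1-HIT; vc=[]
#4 0x12→b4/s0 L1-HIT; vc=[]
#5 0x12→b4/s0 L1-HIT; vc=[]
#6 0x11→b4/s0 L1-HIT; vc=[]
#7 0x61→b24/s0 MISS; vc=[4]
#8 0x40→b16/s0 MISS; vc=[4,24]
#9 0x47→b17/s1 MISS; vc=[4,24]
#10 0x13→b4/s0 VC-HIT; vc=[16,24]
#11 0x11→b4/s0 L1-HIT; vc=[16,24]
#12 0x12→b4/s0 L1-HIT; vc=[16,24]
#13 0x43→b16/s0 VC-HIT; vc=[4,24]
#14 0x10→b4/s0 VC-HIT; vc=[16,24]
#15 0x13→b4/s0 L1-HIT; vc=[16,24]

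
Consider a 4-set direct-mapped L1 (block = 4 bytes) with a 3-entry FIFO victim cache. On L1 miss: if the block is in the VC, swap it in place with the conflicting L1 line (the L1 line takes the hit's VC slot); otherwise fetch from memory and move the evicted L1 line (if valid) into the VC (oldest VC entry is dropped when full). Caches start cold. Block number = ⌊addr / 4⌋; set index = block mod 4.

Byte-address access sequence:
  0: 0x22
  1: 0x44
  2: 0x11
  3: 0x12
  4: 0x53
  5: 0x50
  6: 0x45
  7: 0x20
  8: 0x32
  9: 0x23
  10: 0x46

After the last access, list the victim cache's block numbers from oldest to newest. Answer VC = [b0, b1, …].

VC = [20, 4, 12]

  [0] addr=0x22 blk=8 s=0: MISS | VC []
  [1] addr=0x44 blk=17 s=1: MISS | VC []
  [2] addr=0x11 blk=4 s=0: MISS | VC [8]
  [3] addr=0x12 blk=4 s=0: L1-HIT | VC [8]
  [4] addr=0x53 blk=20 s=0: MISS | VC [8, 4]
  [5] addr=0x50 blk=20 s=0: L1-HIT | VC [8, 4]
  [6] addr=0x45 blk=17 s=1: L1-HIT | VC [8, 4]
  [7] addr=0x20 blk=8 s=0: VC-HIT | VC [20, 4]
  [8] addr=0x32 blk=12 s=0: MISS | VC [20, 4, 8]
  [9] addr=0x23 blk=8 s=0: VC-HIT | VC [20, 4, 12]
  [10] addr=0x46 blk=17 s=1: L1-HIT | VC [20, 4, 12]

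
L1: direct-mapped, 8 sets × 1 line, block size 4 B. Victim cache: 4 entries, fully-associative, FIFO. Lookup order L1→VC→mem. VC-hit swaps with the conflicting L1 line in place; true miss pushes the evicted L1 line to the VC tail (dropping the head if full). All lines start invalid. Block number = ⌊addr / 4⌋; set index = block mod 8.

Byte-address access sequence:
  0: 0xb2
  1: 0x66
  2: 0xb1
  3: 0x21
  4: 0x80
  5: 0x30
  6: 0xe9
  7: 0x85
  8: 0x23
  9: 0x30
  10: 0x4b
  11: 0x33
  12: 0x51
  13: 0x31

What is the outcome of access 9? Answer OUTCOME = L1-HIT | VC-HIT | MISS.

OUTCOME = L1-HIT

  [0] addr=0xb2 blk=44 s=4: MISS | VC []
  [1] addr=0x66 blk=25 s=1: MISS | VC []
  [2] addr=0xb1 blk=44 s=4: L1-HIT | VC []
  [3] addr=0x21 blk=8 s=0: MISS | VC []
  [4] addr=0x80 blk=32 s=0: MISS | VC [8]
  [5] addr=0x30 blk=12 s=4: MISS | VC [8, 44]
  [6] addr=0xe9 blk=58 s=2: MISS | VC [8, 44]
  [7] addr=0x85 blk=33 s=1: MISS | VC [8, 44, 25]
  [8] addr=0x23 blk=8 s=0: VC-HIT | VC [32, 44, 25]
  [9] addr=0x30 blk=12 s=4: L1-HIT | VC [32, 44, 25]
  [10] addr=0x4b blk=18 s=2: MISS | VC [32, 44, 25, 58]
  [11] addr=0x33 blk=12 s=4: L1-HIT | VC [32, 44, 25, 58]
  [12] addr=0x51 blk=20 s=4: MISS | VC [44, 25, 58, 12]
  [13] addr=0x31 blk=12 s=4: VC-HIT | VC [44, 25, 58, 20]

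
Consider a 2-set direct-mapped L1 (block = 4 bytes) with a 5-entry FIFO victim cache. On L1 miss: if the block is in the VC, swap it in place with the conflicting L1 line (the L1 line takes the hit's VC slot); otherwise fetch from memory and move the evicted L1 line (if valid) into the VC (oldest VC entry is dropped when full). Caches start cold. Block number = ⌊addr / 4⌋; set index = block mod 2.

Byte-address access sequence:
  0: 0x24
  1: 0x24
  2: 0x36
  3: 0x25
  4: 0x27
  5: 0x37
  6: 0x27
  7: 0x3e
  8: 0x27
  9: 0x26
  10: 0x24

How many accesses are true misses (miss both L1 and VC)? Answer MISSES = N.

MISSES = 3

  [0] addr=0x24 blk=9 s=1: MISS | VC []
  [1] addr=0x24 blk=9 s=1: L1-HIT | VC []
  [2] addr=0x36 blk=13 s=1: MISS | VC [9]
  [3] addr=0x25 blk=9 s=1: VC-HIT | VC [13]
  [4] addr=0x27 blk=9 s=1: L1-HIT | VC [13]
  [5] addr=0x37 blk=13 s=1: VC-HIT | VC [9]
  [6] addr=0x27 blk=9 s=1: VC-HIT | VC [13]
  [7] addr=0x3e blk=15 s=1: MISS | VC [13, 9]
  [8] addr=0x27 blk=9 s=1: VC-HIT | VC [13, 15]
  [9] addr=0x26 blk=9 s=1: L1-HIT | VC [13, 15]
  [10] addr=0x24 blk=9 s=1: L1-HIT | VC [13, 15]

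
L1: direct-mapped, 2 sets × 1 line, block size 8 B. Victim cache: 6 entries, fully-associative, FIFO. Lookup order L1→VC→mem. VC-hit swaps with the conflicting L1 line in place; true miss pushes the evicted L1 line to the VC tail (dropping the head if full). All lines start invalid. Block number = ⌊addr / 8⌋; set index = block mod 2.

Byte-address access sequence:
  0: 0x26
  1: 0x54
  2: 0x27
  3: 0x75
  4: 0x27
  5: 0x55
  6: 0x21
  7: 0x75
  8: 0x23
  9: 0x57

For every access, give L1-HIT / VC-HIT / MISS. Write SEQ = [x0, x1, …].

  [0] addr=0x26 blk=4 s=0: MISS | VC []
  [1] addr=0x54 blk=10 s=0: MISS | VC [4]
  [2] addr=0x27 blk=4 s=0: VC-HIT | VC [10]
  [3] addr=0x75 blk=14 s=0: MISS | VC [10, 4]
  [4] addr=0x27 blk=4 s=0: VC-HIT | VC [10, 14]
  [5] addr=0x55 blk=10 s=0: VC-HIT | VC [4, 14]
  [6] addr=0x21 blk=4 s=0: VC-HIT | VC [10, 14]
  [7] addr=0x75 blk=14 s=0: VC-HIT | VC [10, 4]
  [8] addr=0x23 blk=4 s=0: VC-HIT | VC [10, 14]
  [9] addr=0x57 blk=10 s=0: VC-HIT | VC [4, 14]

SEQ = [MISS, MISS, VC-HIT, MISS, VC-HIT, VC-HIT, VC-HIT, VC-HIT, VC-HIT, VC-HIT]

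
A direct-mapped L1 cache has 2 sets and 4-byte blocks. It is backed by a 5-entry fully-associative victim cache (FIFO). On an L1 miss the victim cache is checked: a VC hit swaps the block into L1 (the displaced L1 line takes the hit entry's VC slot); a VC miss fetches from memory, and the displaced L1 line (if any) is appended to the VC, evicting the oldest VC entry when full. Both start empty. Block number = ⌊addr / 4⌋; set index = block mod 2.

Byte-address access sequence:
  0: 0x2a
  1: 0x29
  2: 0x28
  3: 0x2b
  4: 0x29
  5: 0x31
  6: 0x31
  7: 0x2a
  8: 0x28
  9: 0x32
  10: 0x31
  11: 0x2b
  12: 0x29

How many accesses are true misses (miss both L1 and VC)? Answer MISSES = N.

  [0] addr=0x2a blk=10 s=0: MISS | VC []
  [1] addr=0x29 blk=10 s=0: L1-HIT | VC []
  [2] addr=0x28 blk=10 s=0: L1-HIT | VC []
  [3] addr=0x2b blk=10 s=0: L1-HIT | VC []
  [4] addr=0x29 blk=10 s=0: L1-HIT | VC []
  [5] addr=0x31 blk=12 s=0: MISS | VC [10]
  [6] addr=0x31 blk=12 s=0: L1-HIT | VC [10]
  [7] addr=0x2a blk=10 s=0: VC-HIT | VC [12]
  [8] addr=0x28 blk=10 s=0: L1-HIT | VC [12]
  [9] addr=0x32 blk=12 s=0: VC-HIT | VC [10]
  [10] addr=0x31 blk=12 s=0: L1-HIT | VC [10]
  [11] addr=0x2b blk=10 s=0: VC-HIT | VC [12]
  [12] addr=0x29 blk=10 s=0: L1-HIT | VC [12]

MISSES = 2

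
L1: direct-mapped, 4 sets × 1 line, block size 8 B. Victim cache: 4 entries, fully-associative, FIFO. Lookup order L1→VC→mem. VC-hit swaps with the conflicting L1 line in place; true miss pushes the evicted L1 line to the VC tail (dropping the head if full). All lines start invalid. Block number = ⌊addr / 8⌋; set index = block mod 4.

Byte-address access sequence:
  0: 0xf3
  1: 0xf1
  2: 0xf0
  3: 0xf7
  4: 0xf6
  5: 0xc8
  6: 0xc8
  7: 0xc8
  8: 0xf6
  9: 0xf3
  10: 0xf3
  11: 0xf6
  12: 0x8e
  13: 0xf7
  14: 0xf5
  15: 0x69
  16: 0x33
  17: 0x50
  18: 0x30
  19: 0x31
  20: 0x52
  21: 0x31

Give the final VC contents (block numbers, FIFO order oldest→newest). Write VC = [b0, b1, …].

VC = [25, 17, 30, 10]

#0 0xf3→b30/s2 MISS; vc=[]
#1 0xf1→b30/s2 L1-HIT; vc=[]
#2 0xf0→b30/s2 L1-HIT; vc=[]
#3 0xf7→b30/s2 L1-HIT; vc=[]
#4 0xf6→b30/s2 L1-HIT; vc=[]
#5 0xc8→b25/s1 MISS; vc=[]
#6 0xc8→b25/s1 L1-HIT; vc=[]
#7 0xc8→b25/s1 L1-HIT; vc=[]
#8 0xf6→b30/s2 L1-HIT; vc=[]
#9 0xf3→b30/s2 L1-HIT; vc=[]
#10 0xf3→b30/s2 L1-HIT; vc=[]
#11 0xf6→b30/s2 L1-HIT; vc=[]
#12 0x8e→b17/s1 MISS; vc=[25]
#13 0xf7→b30/s2 L1-HIT; vc=[25]
#14 0xf5→b30/s2 L1-HIT; vc=[25]
#15 0x69→b13/s1 MISS; vc=[25,17]
#16 0x33→b6/s2 MISS; vc=[25,17,30]
#17 0x50→b10/s2 MISS; vc=[25,17,30,6]
#18 0x30→b6/s2 VC-HIT; vc=[25,17,30,10]
#19 0x31→b6/s2 L1-HIT; vc=[25,17,30,10]
#20 0x52→b10/s2 VC-HIT; vc=[25,17,30,6]
#21 0x31→b6/s2 VC-HIT; vc=[25,17,30,10]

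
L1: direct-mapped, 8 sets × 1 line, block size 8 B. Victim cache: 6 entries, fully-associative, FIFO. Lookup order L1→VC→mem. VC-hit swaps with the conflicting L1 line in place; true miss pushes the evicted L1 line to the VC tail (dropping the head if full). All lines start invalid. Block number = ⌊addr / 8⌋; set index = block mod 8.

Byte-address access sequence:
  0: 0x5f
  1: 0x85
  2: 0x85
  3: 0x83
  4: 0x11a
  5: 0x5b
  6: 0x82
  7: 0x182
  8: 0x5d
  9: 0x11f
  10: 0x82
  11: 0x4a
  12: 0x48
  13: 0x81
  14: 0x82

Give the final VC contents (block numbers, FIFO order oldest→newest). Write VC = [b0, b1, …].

VC = [11, 48]

#0 0x5f→b11/s3 MISS; vc=[]
#1 0x85→b16/s0 MISS; vc=[]
#2 0x85→b16/s0 L1-HIT; vc=[]
#3 0x83→b16/s0 L1-HIT; vc=[]
#4 0x11a→b35/s3 MISS; vc=[11]
#5 0x5b→b11/s3 VC-HIT; vc=[35]
#6 0x82→b16/s0 L1-HIT; vc=[35]
#7 0x182→b48/s0 MISS; vc=[35,16]
#8 0x5d→b11/s3 L1-HIT; vc=[35,16]
#9 0x11f→b35/s3 VC-HIT; vc=[11,16]
#10 0x82→b16/s0 VC-HIT; vc=[11,48]
#11 0x4a→b9/s1 MISS; vc=[11,48]
#12 0x48→b9/s1 L1-HIT; vc=[11,48]
#13 0x81→b16/s0 L1-HIT; vc=[11,48]
#14 0x82→b16/s0 L1-HIT; vc=[11,48]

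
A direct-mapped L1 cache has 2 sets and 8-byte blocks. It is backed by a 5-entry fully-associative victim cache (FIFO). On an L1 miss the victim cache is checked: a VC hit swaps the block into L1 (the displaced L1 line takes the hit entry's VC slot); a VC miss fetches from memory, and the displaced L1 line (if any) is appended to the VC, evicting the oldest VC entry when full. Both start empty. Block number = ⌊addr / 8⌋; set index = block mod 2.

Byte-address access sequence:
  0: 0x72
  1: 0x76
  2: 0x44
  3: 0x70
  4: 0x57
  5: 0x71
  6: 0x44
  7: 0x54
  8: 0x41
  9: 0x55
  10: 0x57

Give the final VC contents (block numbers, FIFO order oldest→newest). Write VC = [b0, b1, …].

VC = [14, 8]

#0 0x72→b14/s0 MISS; vc=[]
#1 0x76→b14/s0 L1-HIT; vc=[]
#2 0x44→b8/s0 MISS; vc=[14]
#3 0x70→b14/s0 VC-HIT; vc=[8]
#4 0x57→b10/s0 MISS; vc=[8,14]
#5 0x71→b14/s0 VC-HIT; vc=[8,10]
#6 0x44→b8/s0 VC-HIT; vc=[14,10]
#7 0x54→b10/s0 VC-HIT; vc=[14,8]
#8 0x41→b8/s0 VC-HIT; vc=[14,10]
#9 0x55→b10/s0 VC-HIT; vc=[14,8]
#10 0x57→b10/s0 L1-HIT; vc=[14,8]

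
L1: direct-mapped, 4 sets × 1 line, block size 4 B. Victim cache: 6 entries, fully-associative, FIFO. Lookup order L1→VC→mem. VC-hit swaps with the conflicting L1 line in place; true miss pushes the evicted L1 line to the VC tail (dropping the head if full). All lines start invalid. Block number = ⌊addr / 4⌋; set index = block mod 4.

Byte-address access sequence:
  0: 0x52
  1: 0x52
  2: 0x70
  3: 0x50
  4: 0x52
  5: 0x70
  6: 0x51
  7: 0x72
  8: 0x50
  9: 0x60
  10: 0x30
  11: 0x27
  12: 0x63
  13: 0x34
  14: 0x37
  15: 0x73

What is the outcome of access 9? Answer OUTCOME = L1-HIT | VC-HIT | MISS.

#0 0x52→b20/s0 MISS; vc=[]
#1 0x52→b20/s0 L1-HIT; vc=[]
#2 0x70→b28/s0 MISS; vc=[20]
#3 0x50→b20/s0 VC-HIT; vc=[28]
#4 0x52→b20/s0 L1-HIT; vc=[28]
#5 0x70→b28/s0 VC-HIT; vc=[20]
#6 0x51→b20/s0 VC-HIT; vc=[28]
#7 0x72→b28/s0 VC-HIT; vc=[20]
#8 0x50→b20/s0 VC-HIT; vc=[28]
#9 0x60→b24/s0 MISS; vc=[28,20]
#10 0x30→b12/s0 MISS; vc=[28,20,24]
#11 0x27→b9/s1 MISS; vc=[28,20,24]
#12 0x63→b24/s0 VC-HIT; vc=[28,20,12]
#13 0x34→b13/s1 MISS; vc=[28,20,12,9]
#14 0x37→b13/s1 L1-HIT; vc=[28,20,12,9]
#15 0x73→b28/s0 VC-HIT; vc=[24,20,12,9]

OUTCOME = MISS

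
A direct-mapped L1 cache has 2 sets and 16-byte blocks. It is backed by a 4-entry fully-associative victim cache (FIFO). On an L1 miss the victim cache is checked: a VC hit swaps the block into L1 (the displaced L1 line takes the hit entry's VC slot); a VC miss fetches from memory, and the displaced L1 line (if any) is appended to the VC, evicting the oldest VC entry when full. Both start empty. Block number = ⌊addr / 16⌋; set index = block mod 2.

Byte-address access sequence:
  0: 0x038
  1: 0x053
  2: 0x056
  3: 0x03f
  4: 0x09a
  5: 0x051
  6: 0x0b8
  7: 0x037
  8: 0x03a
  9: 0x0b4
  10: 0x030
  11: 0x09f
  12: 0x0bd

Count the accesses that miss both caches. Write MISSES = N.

MISSES = 4

  [0] addr=0x38 blk=3 s=1: MISS | VC []
  [1] addr=0x53 blk=5 s=1: MISS | VC [3]
  [2] addr=0x56 blk=5 s=1: L1-HIT | VC [3]
  [3] addr=0x3f blk=3 s=1: VC-HIT | VC [5]
  [4] addr=0x9a blk=9 s=1: MISS | VC [5, 3]
  [5] addr=0x51 blk=5 s=1: VC-HIT | VC [9, 3]
  [6] addr=0xb8 blk=11 s=1: MISS | VC [9, 3, 5]
  [7] addr=0x37 blk=3 s=1: VC-HIT | VC [9, 11, 5]
  [8] addr=0x3a blk=3 s=1: L1-HIT | VC [9, 11, 5]
  [9] addr=0xb4 blk=11 s=1: VC-HIT | VC [9, 3, 5]
  [10] addr=0x30 blk=3 s=1: VC-HIT | VC [9, 11, 5]
  [11] addr=0x9f blk=9 s=1: VC-HIT | VC [3, 11, 5]
  [12] addr=0xbd blk=11 s=1: VC-HIT | VC [3, 9, 5]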